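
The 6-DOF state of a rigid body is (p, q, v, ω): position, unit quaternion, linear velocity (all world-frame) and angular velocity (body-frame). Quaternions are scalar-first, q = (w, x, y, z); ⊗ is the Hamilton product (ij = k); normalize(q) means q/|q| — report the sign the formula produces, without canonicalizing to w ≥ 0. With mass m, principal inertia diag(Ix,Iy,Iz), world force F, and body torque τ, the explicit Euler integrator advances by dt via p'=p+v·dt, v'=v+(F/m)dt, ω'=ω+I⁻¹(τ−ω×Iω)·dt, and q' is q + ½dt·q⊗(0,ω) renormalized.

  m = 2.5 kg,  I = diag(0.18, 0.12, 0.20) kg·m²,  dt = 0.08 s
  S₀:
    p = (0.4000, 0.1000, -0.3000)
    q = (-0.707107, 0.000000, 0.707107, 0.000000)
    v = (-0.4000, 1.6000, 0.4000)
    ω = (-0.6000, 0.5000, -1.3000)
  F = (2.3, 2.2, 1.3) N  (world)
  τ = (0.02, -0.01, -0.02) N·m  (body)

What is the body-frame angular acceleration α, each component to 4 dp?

α = (0.4000, 0.0467, -0.1900)

precession coupling ω×(Iω) = (-0.0520, -0.0156, 0.0180)
(τ − ω×Iω)/I = (0.4000, 0.0467, -0.1900)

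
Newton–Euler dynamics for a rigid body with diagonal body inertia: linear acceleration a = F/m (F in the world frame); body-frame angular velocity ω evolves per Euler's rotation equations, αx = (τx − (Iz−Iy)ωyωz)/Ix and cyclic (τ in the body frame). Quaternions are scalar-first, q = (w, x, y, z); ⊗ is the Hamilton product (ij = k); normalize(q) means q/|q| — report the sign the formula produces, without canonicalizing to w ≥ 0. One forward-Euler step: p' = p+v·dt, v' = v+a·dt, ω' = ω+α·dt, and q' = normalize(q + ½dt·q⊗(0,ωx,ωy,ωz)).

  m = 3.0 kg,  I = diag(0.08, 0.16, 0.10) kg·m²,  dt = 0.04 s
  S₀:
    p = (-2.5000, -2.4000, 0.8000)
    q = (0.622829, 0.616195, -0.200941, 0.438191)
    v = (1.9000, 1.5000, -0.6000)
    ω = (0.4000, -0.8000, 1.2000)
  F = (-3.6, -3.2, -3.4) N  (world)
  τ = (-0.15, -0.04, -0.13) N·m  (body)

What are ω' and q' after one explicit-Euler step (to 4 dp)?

angular accel α = (-2.5950, -0.1900, -1.0440)
ω' = ω + α·dt = (0.2962, -0.8076, 1.1582)
2q̇ = q⊗(0,ω) = (-0.9330600, 0.3585552, -1.0624208, 0.3348152)
q' = normalize(q + ½dt·q⊗(0,ω)) = (0.6039, 0.6231, -0.2221, 0.4447)

ω' = (0.2962, -0.8076, 1.1582)
q' = (0.6039, 0.6231, -0.2221, 0.4447)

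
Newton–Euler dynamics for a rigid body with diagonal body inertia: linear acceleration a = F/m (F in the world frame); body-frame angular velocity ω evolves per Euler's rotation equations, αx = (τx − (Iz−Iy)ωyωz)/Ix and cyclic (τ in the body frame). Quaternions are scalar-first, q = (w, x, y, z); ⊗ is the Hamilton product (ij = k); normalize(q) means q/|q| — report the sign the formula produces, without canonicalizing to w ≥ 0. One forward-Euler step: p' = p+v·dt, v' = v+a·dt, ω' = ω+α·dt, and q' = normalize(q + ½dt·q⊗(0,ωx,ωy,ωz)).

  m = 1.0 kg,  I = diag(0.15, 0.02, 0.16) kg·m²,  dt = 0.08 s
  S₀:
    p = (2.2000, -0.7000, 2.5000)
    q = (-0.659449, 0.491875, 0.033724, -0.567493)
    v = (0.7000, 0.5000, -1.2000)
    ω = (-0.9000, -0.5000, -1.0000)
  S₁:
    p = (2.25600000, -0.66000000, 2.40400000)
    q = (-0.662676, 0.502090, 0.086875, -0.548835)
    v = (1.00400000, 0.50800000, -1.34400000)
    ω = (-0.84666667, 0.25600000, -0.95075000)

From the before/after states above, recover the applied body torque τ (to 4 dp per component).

rate change Δω = (0.05333333, 0.75600000, 0.04925000)
precession coupling = (0.0700, -0.0090, -0.0585)
applied torque τ = (0.1700, 0.1800, 0.0400)

τ = (0.1700, 0.1800, 0.0400)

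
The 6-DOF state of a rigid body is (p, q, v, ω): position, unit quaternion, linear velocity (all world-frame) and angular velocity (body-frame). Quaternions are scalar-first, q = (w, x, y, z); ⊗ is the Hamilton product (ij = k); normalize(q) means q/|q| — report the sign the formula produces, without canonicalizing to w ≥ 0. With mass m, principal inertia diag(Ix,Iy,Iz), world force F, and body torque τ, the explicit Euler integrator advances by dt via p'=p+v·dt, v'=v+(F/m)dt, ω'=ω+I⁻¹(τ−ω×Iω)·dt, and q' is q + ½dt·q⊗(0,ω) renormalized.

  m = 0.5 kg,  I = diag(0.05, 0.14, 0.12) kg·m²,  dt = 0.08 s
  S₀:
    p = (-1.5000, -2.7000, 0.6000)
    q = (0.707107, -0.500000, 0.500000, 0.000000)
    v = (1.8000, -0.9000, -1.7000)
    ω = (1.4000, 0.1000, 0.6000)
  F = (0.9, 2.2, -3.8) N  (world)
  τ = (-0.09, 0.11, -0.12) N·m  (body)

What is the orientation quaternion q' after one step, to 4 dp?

Hamilton product q⊗(0,ω) = (0.6500000, 1.2899498, 0.3707107, -0.3257358)
q' = normalize(q + ½dt·q⊗(0,ω)) = (0.7317, -0.4476, 0.5139, -0.0130)

q' = (0.7317, -0.4476, 0.5139, -0.0130)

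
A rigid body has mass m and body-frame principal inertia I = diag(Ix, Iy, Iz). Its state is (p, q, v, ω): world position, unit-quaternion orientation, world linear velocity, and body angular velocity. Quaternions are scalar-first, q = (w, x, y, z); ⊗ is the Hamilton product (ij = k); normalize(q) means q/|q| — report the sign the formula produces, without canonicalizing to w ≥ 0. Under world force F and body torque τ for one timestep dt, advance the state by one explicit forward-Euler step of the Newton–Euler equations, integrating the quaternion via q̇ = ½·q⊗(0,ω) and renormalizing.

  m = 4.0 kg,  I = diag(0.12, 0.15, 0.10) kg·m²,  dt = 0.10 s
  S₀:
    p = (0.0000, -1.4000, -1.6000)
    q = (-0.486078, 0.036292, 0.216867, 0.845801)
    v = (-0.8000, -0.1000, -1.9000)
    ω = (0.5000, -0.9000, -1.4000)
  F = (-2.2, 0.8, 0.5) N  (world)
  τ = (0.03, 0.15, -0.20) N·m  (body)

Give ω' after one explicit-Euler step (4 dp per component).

gyro term ω×Iω = (-0.0630, -0.0140, -0.0135)
α = I⁻¹(τ − ω×Iω) = (0.7750, 1.0933, -1.8650)
ω' = ω + α·dt = (0.5775, -0.7907, -1.5865)

ω' = (0.5775, -0.7907, -1.5865)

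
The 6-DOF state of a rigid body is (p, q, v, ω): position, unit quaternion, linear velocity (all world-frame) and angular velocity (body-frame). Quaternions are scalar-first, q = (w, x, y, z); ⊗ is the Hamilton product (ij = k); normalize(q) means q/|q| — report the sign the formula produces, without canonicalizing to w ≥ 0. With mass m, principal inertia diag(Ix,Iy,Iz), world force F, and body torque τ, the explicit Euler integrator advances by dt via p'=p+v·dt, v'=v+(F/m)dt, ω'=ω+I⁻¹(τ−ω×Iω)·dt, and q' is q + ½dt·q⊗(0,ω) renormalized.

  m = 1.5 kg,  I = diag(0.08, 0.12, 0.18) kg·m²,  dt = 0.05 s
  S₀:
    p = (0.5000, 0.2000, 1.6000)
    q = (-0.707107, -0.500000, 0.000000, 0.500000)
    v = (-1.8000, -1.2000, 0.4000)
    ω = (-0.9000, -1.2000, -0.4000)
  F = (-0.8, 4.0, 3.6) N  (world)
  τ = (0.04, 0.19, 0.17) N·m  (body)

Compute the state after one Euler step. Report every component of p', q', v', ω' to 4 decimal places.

precession coupling ω×(Iω) = (0.0288, -0.0360, 0.0432)
angular accel α = (0.1400, 1.8833, 0.7044)
ω + α·dt = (-0.8930, -1.1058, -0.3648)
2q̇ = q⊗(0,ω) = (-0.2500000, 1.2363963, 0.1985284, 0.8828428)
updated quaternion q' = (-0.7128, -0.4687, 0.0050, 0.5217)
p + v·dt = (0.4100, 0.1400, 1.6200)
new velocity v' = (-1.8267, -1.0667, 0.5200)

p' = (0.4100, 0.1400, 1.6200)
q' = (-0.7128, -0.4687, 0.0050, 0.5217)
v' = (-1.8267, -1.0667, 0.5200)
ω' = (-0.8930, -1.1058, -0.3648)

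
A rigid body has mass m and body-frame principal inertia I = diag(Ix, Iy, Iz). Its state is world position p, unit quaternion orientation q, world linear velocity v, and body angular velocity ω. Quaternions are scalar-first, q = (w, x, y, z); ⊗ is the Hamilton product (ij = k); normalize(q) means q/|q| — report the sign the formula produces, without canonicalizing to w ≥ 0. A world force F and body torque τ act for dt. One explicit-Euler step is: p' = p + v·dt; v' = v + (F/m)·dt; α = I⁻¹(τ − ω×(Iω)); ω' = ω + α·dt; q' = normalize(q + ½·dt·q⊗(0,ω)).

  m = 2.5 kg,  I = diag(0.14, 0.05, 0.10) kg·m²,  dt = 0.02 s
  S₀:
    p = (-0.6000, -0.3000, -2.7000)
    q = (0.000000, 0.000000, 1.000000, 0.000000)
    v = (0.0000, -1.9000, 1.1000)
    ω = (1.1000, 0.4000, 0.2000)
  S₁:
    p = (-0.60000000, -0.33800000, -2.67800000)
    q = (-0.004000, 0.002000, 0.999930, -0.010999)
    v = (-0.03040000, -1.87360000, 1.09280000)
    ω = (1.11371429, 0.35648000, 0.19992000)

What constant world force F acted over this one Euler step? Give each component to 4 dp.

F = (-3.8000, 3.3000, -0.9000)

v₁ − v₀ = (-0.03040000, 0.02640000, -0.00720000)
F = m·Δv/dt = (-3.8000, 3.3000, -0.9000)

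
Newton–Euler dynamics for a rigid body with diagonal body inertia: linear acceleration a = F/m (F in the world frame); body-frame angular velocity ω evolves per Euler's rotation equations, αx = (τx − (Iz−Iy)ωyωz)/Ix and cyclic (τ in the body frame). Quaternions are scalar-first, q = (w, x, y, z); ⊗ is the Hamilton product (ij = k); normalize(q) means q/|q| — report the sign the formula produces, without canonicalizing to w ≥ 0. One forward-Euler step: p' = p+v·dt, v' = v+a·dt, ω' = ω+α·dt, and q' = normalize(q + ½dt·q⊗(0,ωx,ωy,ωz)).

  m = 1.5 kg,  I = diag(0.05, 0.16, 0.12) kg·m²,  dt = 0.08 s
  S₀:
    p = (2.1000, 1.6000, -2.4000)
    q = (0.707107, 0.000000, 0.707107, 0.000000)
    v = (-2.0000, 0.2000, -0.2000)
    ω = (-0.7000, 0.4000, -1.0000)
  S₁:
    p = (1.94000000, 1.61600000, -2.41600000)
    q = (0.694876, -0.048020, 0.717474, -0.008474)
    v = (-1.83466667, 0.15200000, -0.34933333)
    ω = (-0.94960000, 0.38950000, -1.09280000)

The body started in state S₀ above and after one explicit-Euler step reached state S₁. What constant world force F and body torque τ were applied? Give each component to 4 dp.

velocity change Δv = (0.16533333, -0.04800000, -0.14933333)
applied force F = (3.1000, -0.9000, -2.8000)
ω₁ − ω₀ = (-0.24960000, -0.01050000, -0.09280000)
ω₀×(Iω₀) = (0.0160, -0.0490, -0.0308)
τ = I·(Δω/dt) + ω₀×(Iω₀) = (-0.1400, -0.0700, -0.1700)

F = (3.1000, -0.9000, -2.8000)
τ = (-0.1400, -0.0700, -0.1700)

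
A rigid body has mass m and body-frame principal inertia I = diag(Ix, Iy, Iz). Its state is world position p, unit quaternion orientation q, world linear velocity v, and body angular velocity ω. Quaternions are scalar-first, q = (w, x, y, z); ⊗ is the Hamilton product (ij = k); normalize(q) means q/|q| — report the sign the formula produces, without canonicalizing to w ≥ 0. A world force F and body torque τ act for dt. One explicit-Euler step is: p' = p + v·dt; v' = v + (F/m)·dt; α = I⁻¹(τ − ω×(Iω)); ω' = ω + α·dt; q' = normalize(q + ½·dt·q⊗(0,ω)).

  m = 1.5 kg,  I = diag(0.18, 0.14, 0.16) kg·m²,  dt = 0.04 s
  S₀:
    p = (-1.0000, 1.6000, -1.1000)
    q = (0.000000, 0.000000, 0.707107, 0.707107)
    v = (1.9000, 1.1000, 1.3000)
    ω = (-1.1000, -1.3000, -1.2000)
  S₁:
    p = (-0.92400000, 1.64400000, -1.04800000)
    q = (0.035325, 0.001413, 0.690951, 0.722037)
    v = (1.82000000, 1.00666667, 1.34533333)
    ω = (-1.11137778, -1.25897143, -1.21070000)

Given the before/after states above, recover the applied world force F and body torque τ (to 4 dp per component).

F = (-3.0000, -3.5000, 1.7000)
τ = (-0.0200, 0.1700, -0.1000)

velocity change Δv = (-0.08000000, -0.09333333, 0.04533333)
applied force F = (-3.0000, -3.5000, 1.7000)
ω₁ − ω₀ = (-0.01137778, 0.04102857, -0.01070000)
gyro term ω₀×Iω₀ = (0.0312, 0.0264, -0.0572)
τ = I·(Δω/dt) + ω₀×(Iω₀) = (-0.0200, 0.1700, -0.1000)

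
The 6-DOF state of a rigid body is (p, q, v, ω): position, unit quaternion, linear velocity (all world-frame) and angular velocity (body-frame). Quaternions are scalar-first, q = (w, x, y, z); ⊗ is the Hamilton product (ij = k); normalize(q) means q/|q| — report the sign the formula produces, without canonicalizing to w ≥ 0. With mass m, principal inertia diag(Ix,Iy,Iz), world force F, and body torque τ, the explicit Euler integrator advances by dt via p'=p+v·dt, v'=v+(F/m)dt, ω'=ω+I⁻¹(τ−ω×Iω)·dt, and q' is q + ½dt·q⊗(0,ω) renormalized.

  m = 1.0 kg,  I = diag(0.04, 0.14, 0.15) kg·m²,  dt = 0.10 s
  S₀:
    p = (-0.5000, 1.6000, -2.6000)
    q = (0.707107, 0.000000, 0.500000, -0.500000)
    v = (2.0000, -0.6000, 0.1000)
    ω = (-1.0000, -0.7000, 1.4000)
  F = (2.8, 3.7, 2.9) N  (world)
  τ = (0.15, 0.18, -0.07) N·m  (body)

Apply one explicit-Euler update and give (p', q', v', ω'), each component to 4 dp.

p' = (-0.3000, 1.5400, -2.5900)
q' = (0.7564, -0.0178, 0.4981, -0.4237)
v' = (2.2800, -0.2300, 0.3900)
ω' = (-0.6005, -0.6814, 1.3067)

a = (2.8000, 3.7000, 2.9000)
new position p' = (-0.3000, 1.5400, -2.5900)
new velocity v' = (2.2800, -0.2300, 0.3900)
α = I⁻¹(τ − ω×Iω) = (3.9950, 0.1857, -0.9333)
ω' = ω + α·dt = (-0.6005, -0.6814, 1.3067)
q⊗(0,ω) = (1.0500000, -0.3571070, 0.0050251, 1.4899498)
updated quaternion q' = (0.7564, -0.0178, 0.4981, -0.4237)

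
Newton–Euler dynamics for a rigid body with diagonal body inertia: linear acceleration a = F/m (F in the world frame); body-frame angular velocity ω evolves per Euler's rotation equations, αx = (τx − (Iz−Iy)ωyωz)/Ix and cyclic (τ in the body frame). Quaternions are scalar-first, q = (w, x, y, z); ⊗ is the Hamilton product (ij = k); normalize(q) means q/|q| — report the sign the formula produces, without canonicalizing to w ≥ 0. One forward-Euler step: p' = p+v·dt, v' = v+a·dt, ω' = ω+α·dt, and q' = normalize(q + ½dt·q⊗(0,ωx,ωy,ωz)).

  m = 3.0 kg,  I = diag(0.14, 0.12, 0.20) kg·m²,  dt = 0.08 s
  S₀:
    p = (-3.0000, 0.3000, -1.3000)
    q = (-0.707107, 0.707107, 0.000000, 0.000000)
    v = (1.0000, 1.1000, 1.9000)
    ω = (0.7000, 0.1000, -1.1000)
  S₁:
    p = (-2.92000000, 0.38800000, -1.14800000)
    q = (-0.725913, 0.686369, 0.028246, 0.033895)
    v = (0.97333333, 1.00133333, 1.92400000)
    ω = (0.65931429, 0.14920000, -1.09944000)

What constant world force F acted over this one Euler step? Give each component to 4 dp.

F = (-1.0000, -3.7000, 0.9000)

v₁ − v₀ = (-0.02666667, -0.09866667, 0.02400000)
F = m·Δv/dt = (-1.0000, -3.7000, 0.9000)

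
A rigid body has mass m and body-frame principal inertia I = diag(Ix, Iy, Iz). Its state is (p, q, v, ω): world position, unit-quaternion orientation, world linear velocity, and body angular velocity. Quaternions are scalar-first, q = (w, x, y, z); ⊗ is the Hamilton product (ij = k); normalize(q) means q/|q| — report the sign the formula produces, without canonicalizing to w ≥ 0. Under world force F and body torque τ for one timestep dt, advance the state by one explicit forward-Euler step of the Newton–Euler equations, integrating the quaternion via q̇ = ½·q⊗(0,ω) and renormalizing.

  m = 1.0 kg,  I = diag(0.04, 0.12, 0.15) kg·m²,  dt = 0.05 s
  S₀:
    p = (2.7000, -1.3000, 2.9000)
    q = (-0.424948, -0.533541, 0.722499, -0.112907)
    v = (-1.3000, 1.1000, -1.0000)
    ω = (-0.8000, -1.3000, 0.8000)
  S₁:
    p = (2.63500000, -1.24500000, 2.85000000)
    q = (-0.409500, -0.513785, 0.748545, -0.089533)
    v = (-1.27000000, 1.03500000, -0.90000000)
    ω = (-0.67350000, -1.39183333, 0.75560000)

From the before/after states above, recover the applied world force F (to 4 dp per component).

v₁ − v₀ = (0.03000000, -0.06500000, 0.10000000)
applied force F = (0.6000, -1.3000, 2.0000)

F = (0.6000, -1.3000, 2.0000)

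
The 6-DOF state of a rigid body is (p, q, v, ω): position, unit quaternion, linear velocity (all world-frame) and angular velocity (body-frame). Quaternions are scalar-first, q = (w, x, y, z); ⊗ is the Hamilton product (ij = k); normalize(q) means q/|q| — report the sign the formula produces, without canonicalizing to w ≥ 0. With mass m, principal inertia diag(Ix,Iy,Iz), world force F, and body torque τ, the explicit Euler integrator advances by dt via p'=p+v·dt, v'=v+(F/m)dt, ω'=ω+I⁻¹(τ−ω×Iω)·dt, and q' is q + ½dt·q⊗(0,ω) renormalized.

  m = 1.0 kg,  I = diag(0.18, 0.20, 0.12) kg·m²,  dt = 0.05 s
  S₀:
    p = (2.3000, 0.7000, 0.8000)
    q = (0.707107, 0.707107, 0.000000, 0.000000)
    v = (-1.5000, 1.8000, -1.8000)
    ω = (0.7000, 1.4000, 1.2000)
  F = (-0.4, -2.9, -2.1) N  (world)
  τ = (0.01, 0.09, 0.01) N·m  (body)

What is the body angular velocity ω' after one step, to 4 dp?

angular accel α = (0.8022, 0.1980, -0.0800)
ω' = ω + α·dt = (0.7401, 1.4099, 1.1960)

ω' = (0.7401, 1.4099, 1.1960)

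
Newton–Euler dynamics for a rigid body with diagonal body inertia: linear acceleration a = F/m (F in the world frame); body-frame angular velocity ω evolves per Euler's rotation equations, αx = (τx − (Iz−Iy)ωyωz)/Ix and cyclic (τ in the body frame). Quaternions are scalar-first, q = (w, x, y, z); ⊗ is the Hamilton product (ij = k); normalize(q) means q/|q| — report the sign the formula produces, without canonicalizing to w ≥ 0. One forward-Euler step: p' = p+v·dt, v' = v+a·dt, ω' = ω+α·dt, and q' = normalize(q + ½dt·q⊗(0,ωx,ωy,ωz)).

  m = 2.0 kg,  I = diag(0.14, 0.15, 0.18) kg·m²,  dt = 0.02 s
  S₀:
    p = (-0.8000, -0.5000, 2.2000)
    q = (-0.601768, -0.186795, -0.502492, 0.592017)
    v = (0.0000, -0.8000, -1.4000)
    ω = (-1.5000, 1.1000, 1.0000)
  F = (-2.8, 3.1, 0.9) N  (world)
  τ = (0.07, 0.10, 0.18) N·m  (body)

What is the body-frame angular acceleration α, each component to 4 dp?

gyro term ω×Iω = (0.0330, 0.0600, -0.0165)
(τ − ω×Iω)/I = (0.2643, 0.2667, 1.0917)

α = (0.2643, 0.2667, 1.0917)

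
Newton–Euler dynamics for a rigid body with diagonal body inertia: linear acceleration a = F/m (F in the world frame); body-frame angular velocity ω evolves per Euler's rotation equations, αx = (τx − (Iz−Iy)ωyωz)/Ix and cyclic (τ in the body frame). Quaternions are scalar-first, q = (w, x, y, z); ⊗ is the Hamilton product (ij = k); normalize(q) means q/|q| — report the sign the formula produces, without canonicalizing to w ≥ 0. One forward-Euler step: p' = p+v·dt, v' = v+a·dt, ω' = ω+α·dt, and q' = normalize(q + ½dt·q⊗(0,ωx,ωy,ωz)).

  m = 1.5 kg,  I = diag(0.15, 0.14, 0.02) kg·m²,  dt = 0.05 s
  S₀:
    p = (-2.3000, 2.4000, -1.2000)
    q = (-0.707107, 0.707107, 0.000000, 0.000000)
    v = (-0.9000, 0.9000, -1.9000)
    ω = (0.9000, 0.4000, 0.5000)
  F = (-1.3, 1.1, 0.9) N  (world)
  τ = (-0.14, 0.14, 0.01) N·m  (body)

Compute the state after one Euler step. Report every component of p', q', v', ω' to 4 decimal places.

ω×(Iω) gyroscopic = (-0.0240, 0.0585, -0.0036)
angular accel α = (-0.7733, 0.5821, 0.6800)
ω + α·dt = (0.8613, 0.4291, 0.5340)
2q̇ = q⊗(0,ω) = (-0.6363963, -0.6363963, -0.6363963, -0.0707107)
q' = normalize(q + ½dt·q⊗(0,ω)) = (-0.7227, 0.6909, -0.0159, -0.0018)
linear accel F/m = (-0.8667, 0.7333, 0.6000)
p + v·dt = (-2.3450, 2.4450, -1.2950)
v' = v + a·dt = (-0.9433, 0.9367, -1.8700)

p' = (-2.3450, 2.4450, -1.2950)
q' = (-0.7227, 0.6909, -0.0159, -0.0018)
v' = (-0.9433, 0.9367, -1.8700)
ω' = (0.8613, 0.4291, 0.5340)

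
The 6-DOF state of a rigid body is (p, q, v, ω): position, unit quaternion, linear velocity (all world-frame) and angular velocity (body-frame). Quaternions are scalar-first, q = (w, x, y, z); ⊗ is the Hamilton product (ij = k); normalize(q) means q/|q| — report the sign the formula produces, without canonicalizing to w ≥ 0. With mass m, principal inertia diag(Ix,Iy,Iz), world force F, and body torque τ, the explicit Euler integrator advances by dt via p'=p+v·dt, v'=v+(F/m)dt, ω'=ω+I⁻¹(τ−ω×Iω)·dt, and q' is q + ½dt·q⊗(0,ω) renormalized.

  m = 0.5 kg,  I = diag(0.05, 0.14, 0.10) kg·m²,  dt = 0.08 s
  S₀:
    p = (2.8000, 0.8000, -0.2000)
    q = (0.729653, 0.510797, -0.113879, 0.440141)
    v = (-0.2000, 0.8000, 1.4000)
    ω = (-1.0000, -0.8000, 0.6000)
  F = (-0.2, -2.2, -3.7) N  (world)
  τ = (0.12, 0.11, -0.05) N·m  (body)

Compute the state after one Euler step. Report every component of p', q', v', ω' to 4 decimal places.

p' = (2.7840, 0.8640, -0.0880)
q' = (0.7347, 0.4922, -0.1668, 0.4361)
v' = (-0.2320, 0.4480, 0.8080)
ω' = (-0.8387, -0.7543, 0.5024)

angular accel α = (2.0160, 0.5714, -1.2200)
ω' = ω + α·dt = (-0.8387, -0.7543, 0.5024)
2q̇ = q⊗(0,ω) = (0.1556092, -0.4458676, -1.3303416, -0.0847248)
q' = normalize(q + ½dt·q⊗(0,ω)) = (0.7347, 0.4922, -0.1668, 0.4361)
a = F/m = (-0.4000, -4.4000, -7.4000)
p' = p + v·dt = (2.7840, 0.8640, -0.0880)
v + (F/m)dt = (-0.2320, 0.4480, 0.8080)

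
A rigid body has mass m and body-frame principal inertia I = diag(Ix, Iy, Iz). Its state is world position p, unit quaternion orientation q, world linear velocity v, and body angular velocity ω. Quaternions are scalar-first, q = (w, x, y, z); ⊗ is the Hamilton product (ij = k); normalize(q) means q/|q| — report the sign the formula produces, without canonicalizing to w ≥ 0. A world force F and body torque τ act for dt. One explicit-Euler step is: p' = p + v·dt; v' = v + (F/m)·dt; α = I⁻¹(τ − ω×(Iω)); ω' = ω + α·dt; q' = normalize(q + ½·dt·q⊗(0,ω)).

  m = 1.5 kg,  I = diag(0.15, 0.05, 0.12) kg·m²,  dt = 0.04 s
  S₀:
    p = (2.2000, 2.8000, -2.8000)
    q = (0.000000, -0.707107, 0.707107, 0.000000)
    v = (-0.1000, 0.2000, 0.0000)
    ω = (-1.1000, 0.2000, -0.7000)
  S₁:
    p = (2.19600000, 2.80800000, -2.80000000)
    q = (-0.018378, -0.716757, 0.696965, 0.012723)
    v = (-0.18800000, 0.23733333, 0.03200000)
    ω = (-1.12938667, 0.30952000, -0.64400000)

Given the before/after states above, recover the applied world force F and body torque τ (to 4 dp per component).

F = (-3.3000, 1.4000, 1.2000)
τ = (-0.1200, 0.1600, 0.1900)

velocity change Δv = (-0.08800000, 0.03733333, 0.03200000)
m·(v₁−v₀)/dt = (-3.3000, 1.4000, 1.2000)
Δω = ω₁−ω₀ = (-0.02938667, 0.10952000, 0.05600000)
applied torque τ = (-0.1200, 0.1600, 0.1900)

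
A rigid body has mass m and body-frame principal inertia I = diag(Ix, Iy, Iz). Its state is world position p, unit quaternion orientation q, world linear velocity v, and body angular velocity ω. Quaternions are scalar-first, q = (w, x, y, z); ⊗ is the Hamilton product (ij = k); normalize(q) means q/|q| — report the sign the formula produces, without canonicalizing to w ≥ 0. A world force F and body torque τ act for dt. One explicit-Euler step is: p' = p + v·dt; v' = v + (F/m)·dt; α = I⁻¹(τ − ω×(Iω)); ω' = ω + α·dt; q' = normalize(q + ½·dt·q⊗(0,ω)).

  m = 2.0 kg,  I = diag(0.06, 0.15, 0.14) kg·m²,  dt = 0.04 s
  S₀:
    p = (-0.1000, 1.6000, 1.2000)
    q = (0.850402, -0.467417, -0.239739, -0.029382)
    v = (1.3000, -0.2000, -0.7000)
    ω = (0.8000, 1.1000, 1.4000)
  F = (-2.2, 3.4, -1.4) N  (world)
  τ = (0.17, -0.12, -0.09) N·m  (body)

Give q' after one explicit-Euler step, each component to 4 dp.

2q̇ = q⊗(0,ω) = (0.6787813, 0.3770072, 1.5663204, 0.8681953)
q + ½dt·q⊗(0,ω), renormalized = (0.8633, -0.4595, -0.2083, -0.0120)

q' = (0.8633, -0.4595, -0.2083, -0.0120)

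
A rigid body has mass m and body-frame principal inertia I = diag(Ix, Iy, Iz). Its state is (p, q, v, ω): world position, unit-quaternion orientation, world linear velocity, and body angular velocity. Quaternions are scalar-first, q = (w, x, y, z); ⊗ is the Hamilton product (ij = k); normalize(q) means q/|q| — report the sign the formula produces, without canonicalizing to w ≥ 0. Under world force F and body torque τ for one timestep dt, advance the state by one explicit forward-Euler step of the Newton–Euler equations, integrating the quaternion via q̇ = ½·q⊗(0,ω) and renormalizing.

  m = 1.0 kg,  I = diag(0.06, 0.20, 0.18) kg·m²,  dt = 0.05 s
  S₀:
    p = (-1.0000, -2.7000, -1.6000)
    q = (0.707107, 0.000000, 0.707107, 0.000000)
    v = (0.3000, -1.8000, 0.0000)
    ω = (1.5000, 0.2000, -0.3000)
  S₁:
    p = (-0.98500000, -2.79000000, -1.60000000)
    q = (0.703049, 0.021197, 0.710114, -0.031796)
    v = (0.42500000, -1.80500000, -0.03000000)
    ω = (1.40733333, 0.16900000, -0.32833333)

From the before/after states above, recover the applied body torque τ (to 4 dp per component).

ω₁ − ω₀ = (-0.09266667, -0.03100000, -0.02833333)
ω₀×(Iω₀) = (0.0012, 0.0540, 0.0420)
τ = I·(Δω/dt) + ω₀×(Iω₀) = (-0.1100, -0.0700, -0.0600)

τ = (-0.1100, -0.0700, -0.0600)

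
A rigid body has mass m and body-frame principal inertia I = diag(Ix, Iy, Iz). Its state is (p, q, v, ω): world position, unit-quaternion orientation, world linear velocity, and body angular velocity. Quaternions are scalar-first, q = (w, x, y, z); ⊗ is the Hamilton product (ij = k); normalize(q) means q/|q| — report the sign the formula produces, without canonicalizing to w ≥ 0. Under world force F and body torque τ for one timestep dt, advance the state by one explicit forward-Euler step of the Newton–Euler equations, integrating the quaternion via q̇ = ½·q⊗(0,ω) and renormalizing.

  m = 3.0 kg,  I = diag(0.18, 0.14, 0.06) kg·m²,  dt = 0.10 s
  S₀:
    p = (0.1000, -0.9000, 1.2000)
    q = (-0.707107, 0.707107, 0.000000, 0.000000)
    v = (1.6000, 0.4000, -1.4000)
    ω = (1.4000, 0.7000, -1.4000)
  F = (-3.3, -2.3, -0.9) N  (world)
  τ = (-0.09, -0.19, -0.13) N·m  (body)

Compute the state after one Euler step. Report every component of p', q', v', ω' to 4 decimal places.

p' = (0.2600, -0.8600, 1.0600)
q' = (-0.7525, 0.6540, 0.0246, 0.0738)
v' = (1.4900, 0.3233, -1.4300)
ω' = (1.3064, 0.7323, -1.5513)

(τ − ω×Iω)/I = (-0.9356, 0.3229, -1.5133)
ω' = ω + α·dt = (1.3064, 0.7323, -1.5513)
q⊗(0,ω) = (-0.9899498, -0.9899498, 0.4949749, 1.4849247)
q + ½dt·q⊗(0,ω), renormalized = (-0.7525, 0.6540, 0.0246, 0.0738)
a = F/m = (-1.1000, -0.7667, -0.3000)
p' = p + v·dt = (0.2600, -0.8600, 1.0600)
v + (F/m)dt = (1.4900, 0.3233, -1.4300)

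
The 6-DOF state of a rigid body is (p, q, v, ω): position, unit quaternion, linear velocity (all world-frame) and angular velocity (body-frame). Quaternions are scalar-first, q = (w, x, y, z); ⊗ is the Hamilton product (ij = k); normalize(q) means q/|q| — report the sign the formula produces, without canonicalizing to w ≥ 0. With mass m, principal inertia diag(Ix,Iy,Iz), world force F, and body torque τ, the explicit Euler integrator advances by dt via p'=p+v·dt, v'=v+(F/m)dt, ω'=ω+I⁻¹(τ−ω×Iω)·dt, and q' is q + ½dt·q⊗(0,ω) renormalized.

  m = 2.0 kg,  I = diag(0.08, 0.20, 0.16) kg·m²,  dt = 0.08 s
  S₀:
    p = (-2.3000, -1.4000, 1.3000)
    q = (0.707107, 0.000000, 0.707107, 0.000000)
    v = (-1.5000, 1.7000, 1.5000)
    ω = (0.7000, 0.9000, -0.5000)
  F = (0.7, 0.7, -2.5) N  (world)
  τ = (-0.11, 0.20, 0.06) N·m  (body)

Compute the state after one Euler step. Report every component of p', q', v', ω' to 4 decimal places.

p' = p + v·dt = (-2.4200, -1.2640, 1.4200)
v + (F/m)dt = (-1.4720, 1.7280, 1.4000)
angular accel α = (-1.6000, 0.8600, -0.0975)
new body rate ω' = (0.5720, 0.9688, -0.5078)
Hamilton product q⊗(0,ω) = (-0.6363963, 0.1414214, 0.6363963, -0.8485284)
q + ½dt·q⊗(0,ω), renormalized = (0.6808, 0.0056, 0.7317, -0.0339)

p' = (-2.4200, -1.2640, 1.4200)
q' = (0.6808, 0.0056, 0.7317, -0.0339)
v' = (-1.4720, 1.7280, 1.4000)
ω' = (0.5720, 0.9688, -0.5078)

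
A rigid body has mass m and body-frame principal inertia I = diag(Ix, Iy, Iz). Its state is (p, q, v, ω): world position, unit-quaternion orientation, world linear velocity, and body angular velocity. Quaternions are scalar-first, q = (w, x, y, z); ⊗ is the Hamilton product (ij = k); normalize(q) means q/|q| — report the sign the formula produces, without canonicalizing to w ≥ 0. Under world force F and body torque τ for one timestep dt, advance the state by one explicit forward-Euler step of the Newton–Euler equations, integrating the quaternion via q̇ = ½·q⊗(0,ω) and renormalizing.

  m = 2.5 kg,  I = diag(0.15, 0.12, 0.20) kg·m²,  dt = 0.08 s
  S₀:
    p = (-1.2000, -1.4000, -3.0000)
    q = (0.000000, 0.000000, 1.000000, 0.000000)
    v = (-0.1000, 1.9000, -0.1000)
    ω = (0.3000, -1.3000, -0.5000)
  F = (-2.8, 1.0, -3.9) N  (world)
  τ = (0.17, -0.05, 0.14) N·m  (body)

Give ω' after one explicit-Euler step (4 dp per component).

ω' = (0.3629, -1.3383, -0.4487)

(τ − ω×Iω)/I = (0.7867, -0.4792, 0.6415)
ω + α·dt = (0.3629, -1.3383, -0.4487)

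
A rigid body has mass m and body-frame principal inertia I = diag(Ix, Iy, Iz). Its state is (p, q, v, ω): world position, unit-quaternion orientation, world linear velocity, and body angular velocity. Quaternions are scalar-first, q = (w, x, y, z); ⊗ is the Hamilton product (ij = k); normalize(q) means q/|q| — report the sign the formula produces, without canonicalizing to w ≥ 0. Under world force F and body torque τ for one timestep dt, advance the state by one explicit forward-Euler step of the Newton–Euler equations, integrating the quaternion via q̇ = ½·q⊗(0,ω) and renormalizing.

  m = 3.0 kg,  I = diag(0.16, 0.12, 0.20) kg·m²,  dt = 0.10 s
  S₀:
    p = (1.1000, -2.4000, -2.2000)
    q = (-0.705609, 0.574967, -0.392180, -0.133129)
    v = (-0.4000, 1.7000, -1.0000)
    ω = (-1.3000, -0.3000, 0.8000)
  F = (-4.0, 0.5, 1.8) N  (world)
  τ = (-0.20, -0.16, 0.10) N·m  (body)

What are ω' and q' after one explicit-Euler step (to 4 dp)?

precession coupling ω×(Iω) = (-0.0192, 0.0416, -0.0156)
α = I⁻¹(τ − ω×Iω) = (-1.1300, -1.6800, 0.5780)
ω' = ω + α·dt = (-1.4130, -0.4680, 0.8578)
q⊗(0,ω) = (0.7363063, 0.5636090, -0.0752232, -1.2468113)
updated quaternion q' = (-0.6668, 0.6013, -0.3947, -0.1949)

ω' = (-1.4130, -0.4680, 0.8578)
q' = (-0.6668, 0.6013, -0.3947, -0.1949)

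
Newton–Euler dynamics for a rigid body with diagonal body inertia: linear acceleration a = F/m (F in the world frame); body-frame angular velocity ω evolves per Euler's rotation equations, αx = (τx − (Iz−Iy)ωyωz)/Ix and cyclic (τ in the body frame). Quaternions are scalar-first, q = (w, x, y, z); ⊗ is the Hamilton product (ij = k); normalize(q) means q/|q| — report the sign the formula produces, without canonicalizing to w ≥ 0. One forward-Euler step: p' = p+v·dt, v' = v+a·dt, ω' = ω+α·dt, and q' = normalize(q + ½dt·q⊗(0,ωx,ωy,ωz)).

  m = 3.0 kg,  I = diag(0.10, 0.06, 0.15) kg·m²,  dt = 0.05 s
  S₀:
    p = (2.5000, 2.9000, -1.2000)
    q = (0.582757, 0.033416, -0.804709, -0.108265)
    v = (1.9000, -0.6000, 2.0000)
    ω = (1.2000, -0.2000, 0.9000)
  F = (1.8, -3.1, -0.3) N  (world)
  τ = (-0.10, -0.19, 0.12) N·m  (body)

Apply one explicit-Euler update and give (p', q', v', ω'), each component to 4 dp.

p' = (2.5950, 2.8700, -1.1000)
q' = (0.5798, 0.0322, -0.8110, -0.0711)
v' = (1.9300, -0.6517, 1.9950)
ω' = (1.1581, -0.3133, 0.9368)

angular accel α = (-0.8380, -2.2667, 0.7360)
ω' = ω + α·dt = (1.1581, -0.3133, 0.9368)
Hamilton product q⊗(0,ω) = (-0.1036025, -0.0465827, -0.2765438, 1.4834489)
updated quaternion q' = (0.5798, 0.0322, -0.8110, -0.0711)
a = (0.6000, -1.0333, -0.1000)
p + v·dt = (2.5950, 2.8700, -1.1000)
v + (F/m)dt = (1.9300, -0.6517, 1.9950)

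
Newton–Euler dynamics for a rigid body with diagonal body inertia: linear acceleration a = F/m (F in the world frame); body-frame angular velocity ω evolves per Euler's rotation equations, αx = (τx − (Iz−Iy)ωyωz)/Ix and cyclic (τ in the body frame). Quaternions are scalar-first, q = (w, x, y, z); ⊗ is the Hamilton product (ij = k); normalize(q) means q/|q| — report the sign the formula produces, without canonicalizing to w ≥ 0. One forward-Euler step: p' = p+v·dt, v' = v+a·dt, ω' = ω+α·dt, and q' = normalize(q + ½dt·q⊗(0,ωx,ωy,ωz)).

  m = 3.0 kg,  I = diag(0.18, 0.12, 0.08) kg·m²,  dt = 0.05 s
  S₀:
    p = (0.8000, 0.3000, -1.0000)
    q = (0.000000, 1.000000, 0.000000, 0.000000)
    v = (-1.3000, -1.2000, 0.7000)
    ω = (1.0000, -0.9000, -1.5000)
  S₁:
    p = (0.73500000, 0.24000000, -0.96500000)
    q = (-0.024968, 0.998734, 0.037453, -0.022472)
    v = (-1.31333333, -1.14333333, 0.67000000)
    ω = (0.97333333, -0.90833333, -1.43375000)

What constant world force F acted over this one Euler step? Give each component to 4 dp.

F = (-0.8000, 3.4000, -1.8000)

velocity change Δv = (-0.01333333, 0.05666667, -0.03000000)
F = m·Δv/dt = (-0.8000, 3.4000, -1.8000)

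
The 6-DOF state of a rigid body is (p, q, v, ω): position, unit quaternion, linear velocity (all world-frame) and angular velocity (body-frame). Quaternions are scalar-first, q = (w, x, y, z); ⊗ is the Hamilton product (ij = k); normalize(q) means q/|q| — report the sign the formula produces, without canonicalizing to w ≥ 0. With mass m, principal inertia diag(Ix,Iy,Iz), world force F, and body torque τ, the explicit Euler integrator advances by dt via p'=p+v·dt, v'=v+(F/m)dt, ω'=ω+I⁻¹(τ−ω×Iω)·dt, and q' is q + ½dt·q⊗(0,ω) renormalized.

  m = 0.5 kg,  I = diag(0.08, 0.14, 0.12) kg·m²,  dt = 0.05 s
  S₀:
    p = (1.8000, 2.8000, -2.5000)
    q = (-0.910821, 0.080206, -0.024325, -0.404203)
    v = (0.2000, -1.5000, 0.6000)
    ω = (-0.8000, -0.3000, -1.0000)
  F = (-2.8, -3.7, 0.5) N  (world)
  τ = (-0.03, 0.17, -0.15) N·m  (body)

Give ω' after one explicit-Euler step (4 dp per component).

gyro term ω×Iω = (-0.0060, -0.0320, 0.0144)
α = I⁻¹(τ − ω×Iω) = (-0.3000, 1.4429, -1.3700)
new body rate ω' = (-0.8150, -0.2279, -1.0685)

ω' = (-0.8150, -0.2279, -1.0685)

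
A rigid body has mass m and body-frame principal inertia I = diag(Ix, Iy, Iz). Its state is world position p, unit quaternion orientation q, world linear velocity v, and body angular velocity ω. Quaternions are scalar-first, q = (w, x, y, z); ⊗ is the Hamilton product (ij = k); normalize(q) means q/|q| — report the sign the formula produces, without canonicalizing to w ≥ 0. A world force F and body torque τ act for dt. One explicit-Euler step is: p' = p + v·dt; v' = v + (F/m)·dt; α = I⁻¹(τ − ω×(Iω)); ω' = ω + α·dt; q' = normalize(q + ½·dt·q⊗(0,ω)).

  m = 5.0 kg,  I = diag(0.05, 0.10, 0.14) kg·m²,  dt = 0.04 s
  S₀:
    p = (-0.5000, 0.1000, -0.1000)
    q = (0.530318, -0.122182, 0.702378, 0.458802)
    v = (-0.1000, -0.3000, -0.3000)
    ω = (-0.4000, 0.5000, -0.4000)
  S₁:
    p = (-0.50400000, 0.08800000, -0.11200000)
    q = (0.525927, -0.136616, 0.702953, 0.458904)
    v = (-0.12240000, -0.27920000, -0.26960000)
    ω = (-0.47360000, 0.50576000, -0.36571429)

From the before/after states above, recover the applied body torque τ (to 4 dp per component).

ω₁ − ω₀ = (-0.07360000, 0.00576000, 0.03428571)
ω₀×(Iω₀) = (-0.0080, -0.0144, -0.0100)
applied torque τ = (-0.1000, 0.0000, 0.1100)

τ = (-0.1000, 0.0000, 0.1100)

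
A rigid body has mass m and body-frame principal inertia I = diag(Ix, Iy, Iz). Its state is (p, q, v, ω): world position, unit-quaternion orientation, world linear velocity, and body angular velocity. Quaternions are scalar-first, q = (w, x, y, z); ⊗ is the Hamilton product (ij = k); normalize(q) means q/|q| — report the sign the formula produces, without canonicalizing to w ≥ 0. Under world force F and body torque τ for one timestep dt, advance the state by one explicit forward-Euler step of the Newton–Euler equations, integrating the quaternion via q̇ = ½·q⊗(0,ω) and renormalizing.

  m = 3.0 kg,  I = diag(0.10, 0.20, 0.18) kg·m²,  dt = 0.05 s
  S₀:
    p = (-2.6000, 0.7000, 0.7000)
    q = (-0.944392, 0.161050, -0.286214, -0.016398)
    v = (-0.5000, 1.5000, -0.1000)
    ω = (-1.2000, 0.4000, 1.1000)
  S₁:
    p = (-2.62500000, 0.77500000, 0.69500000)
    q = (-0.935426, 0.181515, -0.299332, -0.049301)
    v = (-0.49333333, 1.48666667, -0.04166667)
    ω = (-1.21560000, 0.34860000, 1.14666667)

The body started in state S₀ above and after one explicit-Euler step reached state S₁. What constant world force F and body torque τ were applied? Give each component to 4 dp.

F = (0.4000, -0.8000, 3.5000)
τ = (-0.0400, -0.1000, 0.1200)

ω₁ − ω₀ = (-0.01560000, -0.05140000, 0.04666667)
gyro term ω₀×Iω₀ = (-0.0088, 0.1056, -0.0480)
τ = I·(Δω/dt) + ω₀×(Iω₀) = (-0.0400, -0.1000, 0.1200)
Δv = v₁−v₀ = (0.00666667, -0.01333333, 0.05833333)
m·(v₁−v₀)/dt = (0.4000, -0.8000, 3.5000)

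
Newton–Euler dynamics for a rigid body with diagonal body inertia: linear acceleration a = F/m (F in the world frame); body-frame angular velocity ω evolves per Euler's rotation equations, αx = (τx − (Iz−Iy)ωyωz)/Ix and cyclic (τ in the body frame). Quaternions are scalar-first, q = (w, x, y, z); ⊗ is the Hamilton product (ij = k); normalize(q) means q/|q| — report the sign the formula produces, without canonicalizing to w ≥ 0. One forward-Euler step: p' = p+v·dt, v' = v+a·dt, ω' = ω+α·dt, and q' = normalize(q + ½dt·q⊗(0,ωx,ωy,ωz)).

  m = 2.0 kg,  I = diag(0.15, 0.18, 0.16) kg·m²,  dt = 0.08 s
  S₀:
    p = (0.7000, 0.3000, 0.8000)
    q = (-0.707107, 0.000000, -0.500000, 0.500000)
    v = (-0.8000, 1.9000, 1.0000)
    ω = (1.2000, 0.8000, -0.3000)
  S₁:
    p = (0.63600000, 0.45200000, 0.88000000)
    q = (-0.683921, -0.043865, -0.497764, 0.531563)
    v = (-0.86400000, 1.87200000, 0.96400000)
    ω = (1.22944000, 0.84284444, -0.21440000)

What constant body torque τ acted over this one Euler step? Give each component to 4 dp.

rate change Δω = (0.02944000, 0.04284444, 0.08560000)
gyro term ω₀×Iω₀ = (0.0048, 0.0036, 0.0288)
I·α + gyro = (0.0600, 0.1000, 0.2000)

τ = (0.0600, 0.1000, 0.2000)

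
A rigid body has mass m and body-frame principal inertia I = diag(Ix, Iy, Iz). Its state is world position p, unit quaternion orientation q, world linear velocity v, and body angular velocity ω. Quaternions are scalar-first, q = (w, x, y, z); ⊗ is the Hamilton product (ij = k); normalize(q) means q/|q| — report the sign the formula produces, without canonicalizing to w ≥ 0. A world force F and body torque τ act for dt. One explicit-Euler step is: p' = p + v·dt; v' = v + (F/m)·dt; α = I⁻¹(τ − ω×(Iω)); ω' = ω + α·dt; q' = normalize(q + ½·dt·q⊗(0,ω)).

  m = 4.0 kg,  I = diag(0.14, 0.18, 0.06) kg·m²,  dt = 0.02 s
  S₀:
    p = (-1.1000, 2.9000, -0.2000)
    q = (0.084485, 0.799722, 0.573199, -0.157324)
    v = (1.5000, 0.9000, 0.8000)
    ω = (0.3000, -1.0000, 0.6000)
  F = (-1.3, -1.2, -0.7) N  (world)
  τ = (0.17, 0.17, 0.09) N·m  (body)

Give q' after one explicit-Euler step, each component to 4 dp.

q⊗(0,ω) = (0.4276768, 0.2119409, -0.6115154, -0.9209907)
updated quaternion q' = (0.0888, 0.8018, 0.5670, -0.1665)

q' = (0.0888, 0.8018, 0.5670, -0.1665)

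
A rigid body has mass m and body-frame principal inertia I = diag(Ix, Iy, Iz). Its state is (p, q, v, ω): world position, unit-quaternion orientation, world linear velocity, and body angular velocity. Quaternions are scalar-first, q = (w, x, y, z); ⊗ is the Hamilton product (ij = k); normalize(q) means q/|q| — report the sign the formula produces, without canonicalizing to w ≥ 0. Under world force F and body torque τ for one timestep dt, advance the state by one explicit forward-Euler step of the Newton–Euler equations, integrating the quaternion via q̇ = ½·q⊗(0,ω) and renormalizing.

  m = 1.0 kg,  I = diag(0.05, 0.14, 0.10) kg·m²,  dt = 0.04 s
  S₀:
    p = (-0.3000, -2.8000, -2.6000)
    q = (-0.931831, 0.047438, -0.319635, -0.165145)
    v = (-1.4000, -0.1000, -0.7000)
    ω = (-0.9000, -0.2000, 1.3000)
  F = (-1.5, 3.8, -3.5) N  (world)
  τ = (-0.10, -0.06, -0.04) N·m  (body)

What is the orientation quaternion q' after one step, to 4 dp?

2q̇ = q⊗(0,ω) = (0.1934557, 0.3900934, 0.2733273, -1.5085394)
updated quaternion q' = (-0.9275, 0.0552, -0.3140, -0.1952)

q' = (-0.9275, 0.0552, -0.3140, -0.1952)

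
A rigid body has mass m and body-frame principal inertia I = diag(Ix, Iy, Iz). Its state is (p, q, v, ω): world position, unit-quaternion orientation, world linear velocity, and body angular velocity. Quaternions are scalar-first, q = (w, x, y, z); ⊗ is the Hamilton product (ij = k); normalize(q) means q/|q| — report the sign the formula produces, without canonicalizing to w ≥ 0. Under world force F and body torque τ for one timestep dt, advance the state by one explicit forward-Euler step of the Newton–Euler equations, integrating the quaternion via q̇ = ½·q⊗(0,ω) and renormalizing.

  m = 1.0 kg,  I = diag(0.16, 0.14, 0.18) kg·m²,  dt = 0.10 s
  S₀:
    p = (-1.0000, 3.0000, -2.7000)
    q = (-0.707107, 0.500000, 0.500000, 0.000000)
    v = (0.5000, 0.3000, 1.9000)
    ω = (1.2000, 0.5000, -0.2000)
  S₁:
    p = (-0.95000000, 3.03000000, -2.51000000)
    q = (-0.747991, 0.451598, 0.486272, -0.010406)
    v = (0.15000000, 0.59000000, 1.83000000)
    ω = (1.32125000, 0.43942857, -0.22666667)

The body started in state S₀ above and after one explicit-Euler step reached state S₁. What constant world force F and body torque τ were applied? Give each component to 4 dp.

F = (-3.5000, 2.9000, -0.7000)
τ = (0.1900, -0.0800, -0.0600)

velocity change Δv = (-0.35000000, 0.29000000, -0.07000000)
m·(v₁−v₀)/dt = (-3.5000, 2.9000, -0.7000)
ω₁ − ω₀ = (0.12125000, -0.06057143, -0.02666667)
gyro term ω₀×Iω₀ = (-0.0040, 0.0048, -0.0120)
applied torque τ = (0.1900, -0.0800, -0.0600)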